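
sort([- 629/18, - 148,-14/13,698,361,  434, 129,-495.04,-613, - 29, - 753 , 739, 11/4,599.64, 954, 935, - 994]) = [ - 994, - 753, - 613, - 495.04, - 148, - 629/18, - 29, - 14/13, 11/4,129,  361, 434, 599.64,698, 739, 935,954]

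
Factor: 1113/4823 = 3^1*13^( - 1 ) = 3/13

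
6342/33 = 2114/11 = 192.18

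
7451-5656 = 1795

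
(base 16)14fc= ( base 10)5372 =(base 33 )4uq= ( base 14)1d5a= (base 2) 1010011111100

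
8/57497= 8/57497=0.00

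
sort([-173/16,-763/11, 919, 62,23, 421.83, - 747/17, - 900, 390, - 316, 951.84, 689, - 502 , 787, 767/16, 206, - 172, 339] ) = [-900, - 502,- 316 ,-172,-763/11, - 747/17,-173/16, 23,  767/16,  62, 206, 339 , 390, 421.83, 689, 787,  919 , 951.84]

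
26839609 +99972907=126812516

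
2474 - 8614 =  -6140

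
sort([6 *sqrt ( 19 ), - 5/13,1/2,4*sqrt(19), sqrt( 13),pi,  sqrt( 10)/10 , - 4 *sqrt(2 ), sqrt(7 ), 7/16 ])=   [  -  4*sqrt( 2 ), -5/13, sqrt (10 ) /10,7/16 , 1/2,sqrt( 7 ),pi,sqrt(13), 4 * sqrt(19 ), 6*  sqrt( 19 ) ]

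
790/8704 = 395/4352= 0.09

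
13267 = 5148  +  8119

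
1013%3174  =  1013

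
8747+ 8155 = 16902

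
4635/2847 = 1545/949  =  1.63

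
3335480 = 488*6835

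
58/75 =58/75 = 0.77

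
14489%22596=14489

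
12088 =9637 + 2451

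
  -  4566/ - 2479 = 1 + 2087/2479= 1.84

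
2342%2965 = 2342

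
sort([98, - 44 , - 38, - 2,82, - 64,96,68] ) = [ - 64, - 44, - 38  ,- 2,68, 82,96,98]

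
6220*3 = 18660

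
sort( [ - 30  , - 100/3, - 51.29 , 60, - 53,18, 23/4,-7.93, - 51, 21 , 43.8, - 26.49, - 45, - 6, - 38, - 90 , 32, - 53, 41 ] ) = [  -  90, - 53, - 53,  -  51.29, - 51, - 45, - 38, - 100/3, - 30, - 26.49,-7.93,-6,23/4, 18 , 21, 32, 41 , 43.8,60] 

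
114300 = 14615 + 99685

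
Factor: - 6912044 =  - 2^2*  37^1 * 46703^1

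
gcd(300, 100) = 100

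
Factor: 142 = 2^1*71^1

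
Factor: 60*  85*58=2^3 *3^1 * 5^2 * 17^1*29^1 = 295800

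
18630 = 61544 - 42914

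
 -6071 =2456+  -  8527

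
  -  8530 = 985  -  9515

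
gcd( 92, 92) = 92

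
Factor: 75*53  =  3975  =  3^1*5^2*53^1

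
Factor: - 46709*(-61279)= 13^1*233^1*263^1*3593^1 = 2862280811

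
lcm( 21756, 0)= 0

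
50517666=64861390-14343724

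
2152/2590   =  1076/1295 = 0.83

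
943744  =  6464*146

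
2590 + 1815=4405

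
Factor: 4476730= 2^1*5^1 * 29^1*43^1 * 359^1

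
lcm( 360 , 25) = 1800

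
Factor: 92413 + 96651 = 2^3*23633^1 = 189064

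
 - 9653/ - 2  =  4826 + 1/2  =  4826.50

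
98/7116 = 49/3558 = 0.01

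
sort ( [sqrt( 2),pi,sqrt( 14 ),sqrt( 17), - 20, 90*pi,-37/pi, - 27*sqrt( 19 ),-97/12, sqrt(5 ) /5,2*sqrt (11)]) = [  -  27*sqrt(19 ),-20,-37/pi,-97/12,sqrt ( 5 ) /5,sqrt(2 ),pi , sqrt( 14),sqrt ( 17),2 * sqrt( 11),90  *  pi]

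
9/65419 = 9/65419 = 0.00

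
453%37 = 9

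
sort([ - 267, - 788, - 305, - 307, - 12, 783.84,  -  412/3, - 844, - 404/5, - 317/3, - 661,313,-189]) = [ - 844,-788,-661, - 307,-305, - 267,-189, - 412/3,-317/3 , - 404/5,- 12, 313, 783.84 ] 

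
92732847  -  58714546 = 34018301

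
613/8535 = 613/8535 = 0.07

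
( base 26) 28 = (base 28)24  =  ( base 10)60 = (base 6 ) 140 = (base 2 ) 111100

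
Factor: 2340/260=3^2 = 9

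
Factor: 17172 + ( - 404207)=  -5^1*11^1*31^1 * 227^1 = - 387035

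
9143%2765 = 848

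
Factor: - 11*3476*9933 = - 379798188 = - 2^2*3^1*7^1*11^3*43^1 * 79^1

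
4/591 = 4/591  =  0.01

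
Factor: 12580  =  2^2* 5^1 *17^1*37^1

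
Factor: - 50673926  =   - 2^1*1151^1*22013^1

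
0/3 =0 = 0.00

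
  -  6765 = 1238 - 8003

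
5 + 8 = 13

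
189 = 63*3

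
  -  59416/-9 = 59416/9 = 6601.78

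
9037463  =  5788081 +3249382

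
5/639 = 5/639 = 0.01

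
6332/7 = 904 + 4/7 = 904.57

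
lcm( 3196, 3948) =67116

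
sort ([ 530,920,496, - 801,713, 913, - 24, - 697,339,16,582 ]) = [ - 801, - 697, - 24, 16,339, 496,530, 582, 713,913, 920] 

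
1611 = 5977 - 4366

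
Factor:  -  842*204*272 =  - 46720896 =-2^7*3^1*17^2 * 421^1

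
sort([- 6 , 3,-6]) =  [- 6 , - 6 , 3]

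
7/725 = 7/725 = 0.01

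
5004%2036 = 932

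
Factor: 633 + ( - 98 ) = 535 =5^1*107^1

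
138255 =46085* 3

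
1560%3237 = 1560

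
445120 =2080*214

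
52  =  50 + 2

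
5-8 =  - 3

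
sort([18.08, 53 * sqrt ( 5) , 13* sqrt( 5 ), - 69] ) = [-69,18.08,13*sqrt(5 ) , 53 * sqrt(5)]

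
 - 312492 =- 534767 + 222275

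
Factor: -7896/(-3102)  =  28/11 = 2^2*7^1*11^ (-1) 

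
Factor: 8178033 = 3^1*613^1*4447^1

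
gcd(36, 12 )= 12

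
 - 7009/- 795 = 7009/795=8.82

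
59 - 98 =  - 39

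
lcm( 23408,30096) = 210672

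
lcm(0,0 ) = 0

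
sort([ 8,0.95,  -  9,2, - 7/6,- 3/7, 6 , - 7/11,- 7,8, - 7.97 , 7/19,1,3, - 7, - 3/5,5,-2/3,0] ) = [ - 9, - 7.97, - 7,  -  7 , - 7/6, - 2/3, - 7/11, - 3/5, - 3/7,0, 7/19,0.95 , 1,2,3,5, 6, 8, 8] 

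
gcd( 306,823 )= 1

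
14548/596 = 3637/149 = 24.41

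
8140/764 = 10 + 125/191=10.65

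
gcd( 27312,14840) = 8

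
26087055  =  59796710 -33709655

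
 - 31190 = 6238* ( - 5)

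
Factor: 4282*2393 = 2^1 * 2141^1 *2393^1 = 10246826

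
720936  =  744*969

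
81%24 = 9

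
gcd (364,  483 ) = 7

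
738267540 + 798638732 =1536906272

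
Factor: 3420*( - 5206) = - 2^3 *3^2*5^1*19^2 *137^1 =- 17804520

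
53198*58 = 3085484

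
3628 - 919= 2709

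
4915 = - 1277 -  - 6192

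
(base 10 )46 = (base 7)64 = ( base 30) 1G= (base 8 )56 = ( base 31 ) 1F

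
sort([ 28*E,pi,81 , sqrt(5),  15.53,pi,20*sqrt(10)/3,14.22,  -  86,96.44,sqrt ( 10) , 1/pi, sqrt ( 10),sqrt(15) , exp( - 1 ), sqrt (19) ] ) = [ - 86, 1/pi, exp(-1 ), sqrt( 5),pi,pi, sqrt( 10),sqrt( 10),sqrt( 15),sqrt( 19 ), 14.22, 15.53,20*sqrt( 10)/3,28 * E, 81, 96.44]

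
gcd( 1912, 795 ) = 1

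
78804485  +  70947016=149751501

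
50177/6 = 8362 + 5/6  =  8362.83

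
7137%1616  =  673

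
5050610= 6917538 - 1866928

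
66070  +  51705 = 117775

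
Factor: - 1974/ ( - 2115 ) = 14/15 = 2^1*3^( -1 )*5^( - 1 )*7^1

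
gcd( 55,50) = 5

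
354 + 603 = 957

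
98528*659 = 64929952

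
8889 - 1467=7422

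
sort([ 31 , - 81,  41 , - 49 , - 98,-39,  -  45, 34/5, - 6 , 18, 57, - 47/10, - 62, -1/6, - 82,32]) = [ - 98, - 82, - 81 , - 62, - 49, - 45, -39,-6, - 47/10 ,-1/6, 34/5 , 18, 31, 32,41, 57 ] 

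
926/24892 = 463/12446=0.04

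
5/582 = 5/582 = 0.01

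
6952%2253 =193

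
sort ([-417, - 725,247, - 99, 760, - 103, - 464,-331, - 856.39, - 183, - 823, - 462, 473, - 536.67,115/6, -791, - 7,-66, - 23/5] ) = [ - 856.39, - 823,-791, - 725, - 536.67, - 464 , - 462, - 417 , -331, -183, - 103, - 99, - 66, - 7, - 23/5, 115/6,247,473,760]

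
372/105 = 124/35  =  3.54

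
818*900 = 736200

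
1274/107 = 1274/107 = 11.91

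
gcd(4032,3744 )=288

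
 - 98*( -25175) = 2467150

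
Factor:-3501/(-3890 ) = 9/10 = 2^( - 1)*3^2*5^(-1)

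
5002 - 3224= 1778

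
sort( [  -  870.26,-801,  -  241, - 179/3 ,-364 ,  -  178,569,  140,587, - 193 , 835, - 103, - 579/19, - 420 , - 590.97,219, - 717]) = [ - 870.26  , - 801, - 717, - 590.97, - 420 , - 364,  -  241 ,- 193 , - 178, -103,  -  179/3, - 579/19,  140,219,569, 587,835]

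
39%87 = 39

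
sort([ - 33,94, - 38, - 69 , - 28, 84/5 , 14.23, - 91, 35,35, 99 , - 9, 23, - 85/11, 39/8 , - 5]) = [-91, - 69, - 38, - 33,-28, - 9, - 85/11, - 5, 39/8, 14.23, 84/5,  23, 35, 35,94, 99]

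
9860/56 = 176  +  1/14 = 176.07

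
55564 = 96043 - 40479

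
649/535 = 1  +  114/535 = 1.21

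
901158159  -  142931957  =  758226202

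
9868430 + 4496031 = 14364461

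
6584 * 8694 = 57241296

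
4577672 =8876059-4298387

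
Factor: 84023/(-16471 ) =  - 7^( - 1)*13^( -1)*73^1*181^( - 1)*1151^1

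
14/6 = 2 + 1/3 = 2.33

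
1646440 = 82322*20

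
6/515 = 6/515 = 0.01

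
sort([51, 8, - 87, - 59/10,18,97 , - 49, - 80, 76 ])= [ - 87 , - 80, - 49, - 59/10, 8,18, 51, 76, 97] 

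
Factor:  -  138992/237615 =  - 272/465 =- 2^4 *3^( - 1)*5^ (- 1)  *17^1*31^(-1)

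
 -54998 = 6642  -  61640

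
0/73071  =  0 = 0.00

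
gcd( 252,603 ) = 9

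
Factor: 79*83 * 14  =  2^1*7^1 * 79^1 * 83^1 = 91798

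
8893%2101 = 489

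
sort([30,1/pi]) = [1/pi,30]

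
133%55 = 23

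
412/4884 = 103/1221 = 0.08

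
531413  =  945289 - 413876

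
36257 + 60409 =96666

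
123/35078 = 123/35078= 0.00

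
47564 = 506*94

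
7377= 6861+516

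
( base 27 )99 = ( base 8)374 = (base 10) 252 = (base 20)CC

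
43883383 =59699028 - 15815645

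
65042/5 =13008 + 2/5 = 13008.40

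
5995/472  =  5995/472 = 12.70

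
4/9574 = 2/4787 = 0.00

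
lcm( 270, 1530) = 4590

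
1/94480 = 1/94480 = 0.00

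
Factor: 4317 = 3^1*1439^1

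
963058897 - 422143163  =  540915734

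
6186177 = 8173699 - 1987522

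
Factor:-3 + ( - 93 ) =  - 96  =  -2^5 * 3^1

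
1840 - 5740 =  - 3900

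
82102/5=16420 + 2/5 = 16420.40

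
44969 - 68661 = -23692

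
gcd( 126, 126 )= 126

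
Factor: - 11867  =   - 11867^1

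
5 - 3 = 2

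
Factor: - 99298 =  - 2^1*131^1*379^1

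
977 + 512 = 1489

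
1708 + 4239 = 5947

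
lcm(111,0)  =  0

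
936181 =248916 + 687265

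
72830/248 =293+83/124 = 293.67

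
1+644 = 645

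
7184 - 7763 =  - 579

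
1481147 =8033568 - 6552421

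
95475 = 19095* 5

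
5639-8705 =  - 3066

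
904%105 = 64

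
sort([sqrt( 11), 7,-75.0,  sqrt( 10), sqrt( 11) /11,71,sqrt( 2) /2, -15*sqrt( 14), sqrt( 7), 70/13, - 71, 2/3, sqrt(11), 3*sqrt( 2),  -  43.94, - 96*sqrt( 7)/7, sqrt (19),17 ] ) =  [ - 75.0 , - 71 ,-15  *sqrt ( 14), - 43.94, - 96*sqrt( 7 ) /7,sqrt( 11)/11, 2/3, sqrt( 2 )/2, sqrt (7 ) , sqrt( 10 ), sqrt(11), sqrt(11 ), 3*sqrt(2 ), sqrt(19), 70/13, 7, 17 , 71 ]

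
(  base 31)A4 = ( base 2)100111010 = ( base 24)D2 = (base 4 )10322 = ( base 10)314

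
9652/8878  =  1 + 387/4439 = 1.09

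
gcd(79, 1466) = 1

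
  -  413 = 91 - 504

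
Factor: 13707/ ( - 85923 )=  - 1523^1 * 9547^( - 1)=- 1523/9547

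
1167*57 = 66519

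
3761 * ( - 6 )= - 22566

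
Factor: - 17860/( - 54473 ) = 2^2*5^1*61^(  -  1) = 20/61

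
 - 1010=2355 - 3365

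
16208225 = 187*86675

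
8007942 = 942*8501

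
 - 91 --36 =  - 55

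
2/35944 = 1/17972  =  0.00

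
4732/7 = 676 = 676.00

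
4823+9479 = 14302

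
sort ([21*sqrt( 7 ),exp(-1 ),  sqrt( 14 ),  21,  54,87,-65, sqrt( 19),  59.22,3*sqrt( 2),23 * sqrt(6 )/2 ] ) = [-65, exp(-1),  sqrt( 14 ), 3*sqrt( 2 ), sqrt ( 19), 21,23*sqrt ( 6 )/2, 54, 21  *  sqrt( 7), 59.22, 87 ] 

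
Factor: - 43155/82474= - 45/86 =- 2^( - 1)  *  3^2*5^1*43^( - 1) 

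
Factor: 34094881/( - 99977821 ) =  - 31^( - 1 )*47^1*725423^1*3225091^( -1 )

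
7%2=1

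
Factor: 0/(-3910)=0^1=0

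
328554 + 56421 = 384975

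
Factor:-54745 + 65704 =3^1*13^1*281^1 =10959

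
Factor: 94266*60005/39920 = 565643133/3992=2^( - 3)*3^2*11^1*499^( - 1 )*1091^1 * 5237^1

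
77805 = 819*95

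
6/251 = 6/251 = 0.02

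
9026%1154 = 948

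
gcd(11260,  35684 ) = 4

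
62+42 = 104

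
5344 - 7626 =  - 2282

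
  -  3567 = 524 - 4091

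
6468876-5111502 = 1357374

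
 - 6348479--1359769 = -4988710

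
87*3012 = 262044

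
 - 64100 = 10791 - 74891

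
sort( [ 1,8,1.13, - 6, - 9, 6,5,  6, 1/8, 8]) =[  -  9, - 6, 1/8 , 1,1.13, 5, 6,  6, 8, 8] 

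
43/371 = 43/371 =0.12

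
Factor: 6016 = 2^7*47^1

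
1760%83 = 17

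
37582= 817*46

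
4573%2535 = 2038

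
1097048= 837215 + 259833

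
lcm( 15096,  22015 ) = 528360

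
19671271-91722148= - 72050877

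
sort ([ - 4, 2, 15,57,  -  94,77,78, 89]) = [ - 94, - 4, 2, 15, 57 , 77, 78, 89] 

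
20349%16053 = 4296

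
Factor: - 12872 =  - 2^3*1609^1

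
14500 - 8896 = 5604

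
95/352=95/352=0.27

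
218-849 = -631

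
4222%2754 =1468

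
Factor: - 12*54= - 2^3*3^4=- 648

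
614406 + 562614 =1177020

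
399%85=59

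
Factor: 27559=7^1*31^1*127^1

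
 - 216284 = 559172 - 775456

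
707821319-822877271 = -115055952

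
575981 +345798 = 921779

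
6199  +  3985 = 10184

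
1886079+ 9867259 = 11753338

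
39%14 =11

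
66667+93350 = 160017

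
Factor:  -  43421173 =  - 31^1  *  41^1*127^1*  269^1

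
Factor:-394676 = -2^2 * 98669^1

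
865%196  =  81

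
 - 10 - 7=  - 17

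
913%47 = 20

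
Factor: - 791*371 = -7^2*53^1* 113^1 = -293461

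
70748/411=172 + 56/411 = 172.14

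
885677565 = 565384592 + 320292973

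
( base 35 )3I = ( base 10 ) 123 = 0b1111011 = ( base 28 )4b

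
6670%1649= 74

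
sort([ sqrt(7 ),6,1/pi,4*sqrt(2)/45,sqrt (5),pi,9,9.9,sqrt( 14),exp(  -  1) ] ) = [ 4*sqrt( 2)/45,1/pi,exp(-1 ), sqrt( 5), sqrt(7),pi , sqrt(14),6,9,9.9]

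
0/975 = 0 = 0.00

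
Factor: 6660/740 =3^2 = 9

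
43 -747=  -704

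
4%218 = 4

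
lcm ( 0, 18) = 0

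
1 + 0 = 1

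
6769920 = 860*7872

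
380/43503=380/43503 = 0.01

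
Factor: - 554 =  - 2^1 * 277^1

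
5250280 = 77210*68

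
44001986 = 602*73093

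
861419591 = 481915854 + 379503737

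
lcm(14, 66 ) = 462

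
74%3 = 2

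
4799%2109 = 581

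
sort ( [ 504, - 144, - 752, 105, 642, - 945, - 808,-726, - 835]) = [ - 945, - 835 , - 808,-752, - 726, - 144, 105, 504, 642]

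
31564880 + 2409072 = 33973952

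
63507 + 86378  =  149885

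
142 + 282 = 424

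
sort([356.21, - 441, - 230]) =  [ - 441, - 230, 356.21 ]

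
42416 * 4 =169664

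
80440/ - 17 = - 80440/17 = - 4731.76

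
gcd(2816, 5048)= 8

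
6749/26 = 6749/26 = 259.58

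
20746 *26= 539396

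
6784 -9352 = - 2568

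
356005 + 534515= 890520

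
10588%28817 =10588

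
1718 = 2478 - 760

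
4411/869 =401/79 = 5.08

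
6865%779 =633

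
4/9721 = 4/9721=0.00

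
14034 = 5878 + 8156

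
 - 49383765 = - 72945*677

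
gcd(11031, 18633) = 3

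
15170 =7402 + 7768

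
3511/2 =1755 + 1/2 = 1755.50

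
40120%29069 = 11051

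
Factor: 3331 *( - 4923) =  - 16398513 = - 3^2*547^1*3331^1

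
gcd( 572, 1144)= 572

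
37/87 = 37/87 = 0.43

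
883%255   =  118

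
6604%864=556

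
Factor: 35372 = 2^2*  37^1*239^1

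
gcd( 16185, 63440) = 65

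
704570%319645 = 65280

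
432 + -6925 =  - 6493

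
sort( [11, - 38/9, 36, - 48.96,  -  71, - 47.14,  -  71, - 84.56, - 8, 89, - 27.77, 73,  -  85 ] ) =[ -85, - 84.56, - 71,-71, -48.96,  -  47.14, - 27.77, - 8, - 38/9,11,36,73, 89]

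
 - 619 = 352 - 971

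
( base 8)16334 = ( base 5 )214023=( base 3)101010122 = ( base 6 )54112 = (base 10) 7388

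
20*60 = 1200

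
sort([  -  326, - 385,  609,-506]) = [ - 506, - 385,-326,  609]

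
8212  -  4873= 3339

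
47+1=48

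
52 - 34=18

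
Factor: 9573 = 3^1*3191^1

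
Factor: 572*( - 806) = - 2^3*11^1*13^2*31^1 =-461032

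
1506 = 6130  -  4624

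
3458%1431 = 596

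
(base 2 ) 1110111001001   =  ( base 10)7625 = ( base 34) 6K9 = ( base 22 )FGD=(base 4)1313021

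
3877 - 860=3017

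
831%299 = 233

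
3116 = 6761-3645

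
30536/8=3817=3817.00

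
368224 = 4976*74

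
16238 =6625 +9613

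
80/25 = 16/5 = 3.20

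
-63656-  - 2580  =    -  61076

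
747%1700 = 747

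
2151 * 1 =2151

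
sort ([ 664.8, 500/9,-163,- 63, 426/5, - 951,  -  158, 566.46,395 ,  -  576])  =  [ - 951,  -  576, -163 ,  -  158,  -  63,500/9 , 426/5 , 395, 566.46,664.8 ]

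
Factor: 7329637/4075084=2^( - 2)*7^1*13^( - 1)*137^1 * 7643^1*78367^( - 1)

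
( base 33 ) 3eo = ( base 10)3753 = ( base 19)A7A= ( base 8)7251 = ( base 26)5E9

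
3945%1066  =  747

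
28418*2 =56836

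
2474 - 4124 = -1650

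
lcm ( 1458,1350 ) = 36450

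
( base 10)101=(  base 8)145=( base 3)10202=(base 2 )1100101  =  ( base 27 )3K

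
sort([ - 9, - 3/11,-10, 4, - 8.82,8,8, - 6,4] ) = [ - 10 , - 9, - 8.82,-6,-3/11, 4,4, 8 , 8]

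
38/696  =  19/348  =  0.05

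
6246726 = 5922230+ 324496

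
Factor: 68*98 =6664 = 2^3*7^2*17^1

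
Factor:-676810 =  - 2^1*5^1*53^1*1277^1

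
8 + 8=16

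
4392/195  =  22  +  34/65=22.52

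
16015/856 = 16015/856 = 18.71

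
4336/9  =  4336/9 = 481.78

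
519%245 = 29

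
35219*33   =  1162227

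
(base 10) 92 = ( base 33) 2Q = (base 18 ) 52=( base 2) 1011100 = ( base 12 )78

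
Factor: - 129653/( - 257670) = 317/630 =2^( - 1)*3^(-2 )*5^( - 1 )*7^(- 1)*317^1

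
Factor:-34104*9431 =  - 321634824  =  - 2^3*3^1 *7^2*29^1*9431^1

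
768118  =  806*953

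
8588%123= 101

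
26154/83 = 26154/83=315.11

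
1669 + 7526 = 9195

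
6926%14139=6926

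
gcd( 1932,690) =138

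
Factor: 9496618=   2^1*19^1*249911^1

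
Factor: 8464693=8464693^1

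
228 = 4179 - 3951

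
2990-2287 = 703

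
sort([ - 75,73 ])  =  [ - 75 , 73]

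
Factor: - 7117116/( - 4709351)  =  2^2*3^1*47^1*12619^1 * 4709351^(- 1) 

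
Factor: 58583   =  7^1*8369^1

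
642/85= 7 + 47/85 = 7.55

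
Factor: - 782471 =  - 31^1 * 43^1*587^1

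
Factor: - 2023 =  - 7^1*17^2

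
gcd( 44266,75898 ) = 2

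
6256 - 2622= 3634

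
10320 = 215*48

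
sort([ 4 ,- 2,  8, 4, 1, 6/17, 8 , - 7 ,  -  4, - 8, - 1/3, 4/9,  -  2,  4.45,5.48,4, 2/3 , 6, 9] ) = [ - 8, - 7,- 4,-2, - 2, - 1/3, 6/17,4/9,2/3,  1, 4,4, 4, 4.45,5.48,6, 8,8, 9]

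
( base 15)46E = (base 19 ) 2EG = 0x3EC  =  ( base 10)1004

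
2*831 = 1662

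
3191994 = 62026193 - 58834199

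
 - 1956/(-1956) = 1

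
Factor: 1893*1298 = 2457114= 2^1*3^1*11^1 * 59^1*631^1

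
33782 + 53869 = 87651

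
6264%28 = 20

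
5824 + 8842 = 14666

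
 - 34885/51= - 34885/51 = - 684.02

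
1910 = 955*2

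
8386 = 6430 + 1956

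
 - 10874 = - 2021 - 8853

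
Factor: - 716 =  -2^2*179^1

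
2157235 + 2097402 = 4254637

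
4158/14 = 297  =  297.00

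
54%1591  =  54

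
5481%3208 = 2273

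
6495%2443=1609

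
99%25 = 24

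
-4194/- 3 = 1398 + 0/1 = 1398.00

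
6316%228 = 160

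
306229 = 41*7469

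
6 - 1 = 5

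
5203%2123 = 957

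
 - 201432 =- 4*50358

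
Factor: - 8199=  - 3^2 * 911^1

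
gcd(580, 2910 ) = 10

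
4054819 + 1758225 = 5813044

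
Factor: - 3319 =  - 3319^1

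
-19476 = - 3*6492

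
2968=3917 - 949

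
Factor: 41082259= 41082259^1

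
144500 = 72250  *2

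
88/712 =11/89 = 0.12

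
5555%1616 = 707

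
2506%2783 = 2506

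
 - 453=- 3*151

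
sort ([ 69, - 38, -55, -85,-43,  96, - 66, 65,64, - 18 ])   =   [ - 85,-66, - 55, - 43, - 38, - 18,64,65,  69 , 96 ] 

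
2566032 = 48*53459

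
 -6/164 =-1 + 79/82= -0.04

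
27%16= 11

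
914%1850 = 914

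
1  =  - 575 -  - 576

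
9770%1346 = 348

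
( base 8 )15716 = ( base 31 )7cj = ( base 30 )7R8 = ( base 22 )EFC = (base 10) 7118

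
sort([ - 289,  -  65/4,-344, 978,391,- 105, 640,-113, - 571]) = [ - 571 ,-344,-289,-113, - 105, - 65/4,391, 640,  978 ]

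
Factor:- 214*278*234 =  - 13921128 = - 2^3*3^2*13^1*107^1*139^1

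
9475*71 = 672725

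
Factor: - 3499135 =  - 5^1*19^1 * 36833^1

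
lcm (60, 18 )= 180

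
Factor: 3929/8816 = 2^ ( - 4 )*19^( - 1)*29^( - 1 ) * 3929^1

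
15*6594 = 98910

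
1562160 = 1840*849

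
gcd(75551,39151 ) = 7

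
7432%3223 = 986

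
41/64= 41/64=0.64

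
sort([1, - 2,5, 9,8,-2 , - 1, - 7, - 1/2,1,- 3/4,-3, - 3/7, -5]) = [-7, - 5, - 3,  -  2,-2, - 1, - 3/4 , -1/2, - 3/7,1,1,5,8,9] 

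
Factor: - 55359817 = -101^1*548117^1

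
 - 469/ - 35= 13  +  2/5 = 13.40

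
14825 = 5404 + 9421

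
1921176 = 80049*24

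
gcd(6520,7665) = 5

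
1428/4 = 357 = 357.00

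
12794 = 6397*2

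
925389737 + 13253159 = 938642896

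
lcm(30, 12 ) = 60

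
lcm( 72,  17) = 1224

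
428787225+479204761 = 907991986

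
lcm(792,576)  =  6336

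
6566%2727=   1112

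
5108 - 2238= 2870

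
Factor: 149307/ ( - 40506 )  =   - 317/86 = -  2^( - 1) * 43^(- 1)*317^1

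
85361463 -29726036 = 55635427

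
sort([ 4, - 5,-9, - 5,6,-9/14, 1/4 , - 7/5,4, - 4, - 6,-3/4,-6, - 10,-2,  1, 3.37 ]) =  [ - 10, - 9,-6,-6,-5, - 5, - 4, - 2, - 7/5,-3/4,-9/14, 1/4,  1,3.37,4, 4, 6 ]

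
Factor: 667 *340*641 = 145365980 = 2^2*5^1 * 17^1*23^1*29^1*641^1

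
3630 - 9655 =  - 6025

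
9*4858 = 43722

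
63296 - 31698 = 31598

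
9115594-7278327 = 1837267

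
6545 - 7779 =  - 1234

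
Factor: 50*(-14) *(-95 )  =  2^2 * 5^3 * 7^1*19^1 = 66500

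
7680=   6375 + 1305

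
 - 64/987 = - 64/987 =- 0.06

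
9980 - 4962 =5018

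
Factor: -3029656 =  - 2^3*7^1*54101^1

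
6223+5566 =11789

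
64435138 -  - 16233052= 80668190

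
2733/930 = 2 + 291/310 = 2.94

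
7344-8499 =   -  1155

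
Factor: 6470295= 3^1*5^1*13^1*33181^1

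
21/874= 21/874 = 0.02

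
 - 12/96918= - 2/16153 = - 0.00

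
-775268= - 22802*34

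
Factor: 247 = 13^1*19^1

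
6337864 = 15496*409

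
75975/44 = 1726 + 31/44 = 1726.70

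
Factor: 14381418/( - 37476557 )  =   - 2^1*3^1 * 127^( - 1)*491^( - 1) * 601^ ( - 1)*2396903^1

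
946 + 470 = 1416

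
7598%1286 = 1168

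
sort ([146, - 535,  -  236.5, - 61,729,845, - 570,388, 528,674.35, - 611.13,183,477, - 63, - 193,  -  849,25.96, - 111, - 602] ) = [ - 849,-611.13,  -  602, - 570,  -  535,  -  236.5, - 193,-111, - 63, - 61,25.96, 146, 183, 388,477, 528,  674.35,729,845] 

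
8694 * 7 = 60858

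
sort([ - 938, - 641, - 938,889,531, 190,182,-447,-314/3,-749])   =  [ - 938, - 938, - 749, - 641, - 447,  -  314/3,182,190,531 , 889] 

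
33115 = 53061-19946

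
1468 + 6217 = 7685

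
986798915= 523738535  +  463060380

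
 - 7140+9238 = 2098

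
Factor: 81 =3^4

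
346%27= 22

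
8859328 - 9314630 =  - 455302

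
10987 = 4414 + 6573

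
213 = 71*3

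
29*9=261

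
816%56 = 32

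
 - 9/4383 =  - 1/487 = - 0.00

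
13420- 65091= - 51671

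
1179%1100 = 79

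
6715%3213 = 289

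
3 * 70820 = 212460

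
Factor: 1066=2^1*13^1*41^1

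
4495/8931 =4495/8931= 0.50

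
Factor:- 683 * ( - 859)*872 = 2^3*109^1*683^1 * 859^1 = 511599784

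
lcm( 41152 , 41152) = 41152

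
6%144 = 6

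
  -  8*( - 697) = 5576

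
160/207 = 160/207=0.77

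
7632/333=848/37 = 22.92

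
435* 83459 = 36304665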